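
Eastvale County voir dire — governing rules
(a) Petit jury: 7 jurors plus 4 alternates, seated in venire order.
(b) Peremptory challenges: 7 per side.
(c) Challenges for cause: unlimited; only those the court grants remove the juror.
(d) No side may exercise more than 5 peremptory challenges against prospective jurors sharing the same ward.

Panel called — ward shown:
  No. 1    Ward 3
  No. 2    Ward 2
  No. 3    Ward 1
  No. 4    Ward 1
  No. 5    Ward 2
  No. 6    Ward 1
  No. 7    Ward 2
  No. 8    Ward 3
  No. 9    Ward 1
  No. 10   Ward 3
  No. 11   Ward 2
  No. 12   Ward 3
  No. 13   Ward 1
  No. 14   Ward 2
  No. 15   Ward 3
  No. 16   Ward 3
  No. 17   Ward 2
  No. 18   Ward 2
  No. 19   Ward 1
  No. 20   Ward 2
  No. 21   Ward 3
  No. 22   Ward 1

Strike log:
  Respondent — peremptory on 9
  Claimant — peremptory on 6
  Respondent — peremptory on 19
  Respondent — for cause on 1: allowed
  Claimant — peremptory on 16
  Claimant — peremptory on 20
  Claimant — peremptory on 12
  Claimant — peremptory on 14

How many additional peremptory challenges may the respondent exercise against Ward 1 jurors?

3

Respondent peremptories so far: #9, #19 — 2 of 7 used, 5 left overall.
Against Ward 1: #9, #19 — 2 used; per-ward cap 5 leaves 3.
Binding limit: min(5, 3) = 3.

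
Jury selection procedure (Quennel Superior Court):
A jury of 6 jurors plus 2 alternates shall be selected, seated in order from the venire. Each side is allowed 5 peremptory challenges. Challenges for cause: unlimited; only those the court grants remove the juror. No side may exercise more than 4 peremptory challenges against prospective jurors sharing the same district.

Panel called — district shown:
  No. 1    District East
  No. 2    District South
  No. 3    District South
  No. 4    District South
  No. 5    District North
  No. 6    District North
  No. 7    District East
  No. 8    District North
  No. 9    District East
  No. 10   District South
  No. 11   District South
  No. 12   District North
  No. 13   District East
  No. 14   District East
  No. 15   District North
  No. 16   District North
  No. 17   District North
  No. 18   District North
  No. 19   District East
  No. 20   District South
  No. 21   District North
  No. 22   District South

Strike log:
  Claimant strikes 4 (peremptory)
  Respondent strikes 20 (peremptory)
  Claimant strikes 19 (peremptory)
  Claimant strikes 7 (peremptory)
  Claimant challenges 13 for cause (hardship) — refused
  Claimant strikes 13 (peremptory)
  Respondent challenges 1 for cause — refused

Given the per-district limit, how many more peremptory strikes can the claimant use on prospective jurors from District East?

1

Claimant peremptories so far: #4, #19, #7, #13 — 4 of 5 used, 1 left overall.
Against District East: #19, #7, #13 — 3 used; per-district cap 4 leaves 1.
Binding limit: min(1, 1) = 1.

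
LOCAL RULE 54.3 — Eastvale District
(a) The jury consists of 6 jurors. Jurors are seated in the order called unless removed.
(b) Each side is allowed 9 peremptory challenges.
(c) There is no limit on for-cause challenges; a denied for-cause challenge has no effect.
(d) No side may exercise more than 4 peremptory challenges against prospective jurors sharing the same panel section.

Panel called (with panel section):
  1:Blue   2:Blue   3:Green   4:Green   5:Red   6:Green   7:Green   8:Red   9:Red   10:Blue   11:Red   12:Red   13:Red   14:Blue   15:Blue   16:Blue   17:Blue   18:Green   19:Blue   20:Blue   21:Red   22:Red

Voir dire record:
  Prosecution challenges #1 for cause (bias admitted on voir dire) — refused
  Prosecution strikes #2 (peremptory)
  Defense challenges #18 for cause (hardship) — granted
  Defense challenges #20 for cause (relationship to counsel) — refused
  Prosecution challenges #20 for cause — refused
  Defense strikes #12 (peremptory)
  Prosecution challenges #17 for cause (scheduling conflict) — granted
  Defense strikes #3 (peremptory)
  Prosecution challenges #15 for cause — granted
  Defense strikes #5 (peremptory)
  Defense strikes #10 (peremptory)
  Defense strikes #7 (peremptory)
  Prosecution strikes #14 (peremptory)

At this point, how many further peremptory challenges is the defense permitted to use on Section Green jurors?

Defense peremptories so far: #12, #3, #5, #10, #7 — 5 of 9 used, 4 left overall.
Against Section Green: #3, #7 — 2 used; per-section cap 4 leaves 2.
Binding limit: min(4, 2) = 2.

2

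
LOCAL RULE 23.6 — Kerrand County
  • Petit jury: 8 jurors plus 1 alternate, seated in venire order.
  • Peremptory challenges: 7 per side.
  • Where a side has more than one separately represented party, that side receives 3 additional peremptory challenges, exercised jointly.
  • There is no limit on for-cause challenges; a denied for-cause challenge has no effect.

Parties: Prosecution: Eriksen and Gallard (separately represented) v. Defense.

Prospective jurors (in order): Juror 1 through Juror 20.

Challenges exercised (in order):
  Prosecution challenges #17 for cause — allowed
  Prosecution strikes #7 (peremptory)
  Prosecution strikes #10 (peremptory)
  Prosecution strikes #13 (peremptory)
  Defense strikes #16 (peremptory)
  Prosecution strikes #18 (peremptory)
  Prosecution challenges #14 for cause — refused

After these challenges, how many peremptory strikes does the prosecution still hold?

6

Prosecution allotment: 7 base + 3 multi-party = 10.
Prosecution peremptories used: #7, #10, #13, #18 — 4 (for-cause on #17, #14 don't count).
Remaining: 10 − 4 = 6.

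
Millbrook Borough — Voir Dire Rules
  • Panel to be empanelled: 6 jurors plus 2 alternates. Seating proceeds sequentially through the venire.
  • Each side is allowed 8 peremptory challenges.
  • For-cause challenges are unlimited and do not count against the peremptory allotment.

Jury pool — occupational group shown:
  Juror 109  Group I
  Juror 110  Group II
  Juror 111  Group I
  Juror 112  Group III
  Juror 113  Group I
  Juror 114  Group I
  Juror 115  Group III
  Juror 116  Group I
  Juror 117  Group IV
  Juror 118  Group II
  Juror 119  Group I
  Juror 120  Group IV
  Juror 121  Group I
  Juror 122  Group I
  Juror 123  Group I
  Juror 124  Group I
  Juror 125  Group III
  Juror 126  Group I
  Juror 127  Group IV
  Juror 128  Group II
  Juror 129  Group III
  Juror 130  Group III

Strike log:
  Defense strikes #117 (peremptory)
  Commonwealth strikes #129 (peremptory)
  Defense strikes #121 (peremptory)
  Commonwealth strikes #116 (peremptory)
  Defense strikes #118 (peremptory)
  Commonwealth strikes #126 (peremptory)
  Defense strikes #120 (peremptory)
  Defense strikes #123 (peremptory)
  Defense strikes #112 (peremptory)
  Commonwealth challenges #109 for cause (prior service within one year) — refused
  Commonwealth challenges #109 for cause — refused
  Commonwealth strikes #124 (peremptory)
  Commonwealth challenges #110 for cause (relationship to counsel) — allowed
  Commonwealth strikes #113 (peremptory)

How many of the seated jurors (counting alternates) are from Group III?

2

Removed: #110, #112, #113, #116, #117, #118, #120, #121, #123, #124, #126, #129.
Seated (8 incl. alternates): #109, #111, #114, #115, #119, #122, #125, #127.
Of those, in Group III: #115, #125 → 2.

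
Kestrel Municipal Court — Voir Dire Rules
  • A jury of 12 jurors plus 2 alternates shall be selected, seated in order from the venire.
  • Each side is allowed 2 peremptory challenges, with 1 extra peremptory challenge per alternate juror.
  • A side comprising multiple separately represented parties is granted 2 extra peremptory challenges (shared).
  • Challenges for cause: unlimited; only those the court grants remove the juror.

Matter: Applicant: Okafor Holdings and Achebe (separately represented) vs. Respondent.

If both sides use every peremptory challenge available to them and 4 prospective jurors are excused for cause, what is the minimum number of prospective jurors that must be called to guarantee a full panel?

28

Seats to fill: 12 + 2 alternates = 14.
Peremptories — Applicant: 2 + 1×2 + 2 = 6; Respondent: 2 + 1×2 = 4; total 10.
For-cause removals: 4.
Minimum venire: 14 + 10 + 4 = 28.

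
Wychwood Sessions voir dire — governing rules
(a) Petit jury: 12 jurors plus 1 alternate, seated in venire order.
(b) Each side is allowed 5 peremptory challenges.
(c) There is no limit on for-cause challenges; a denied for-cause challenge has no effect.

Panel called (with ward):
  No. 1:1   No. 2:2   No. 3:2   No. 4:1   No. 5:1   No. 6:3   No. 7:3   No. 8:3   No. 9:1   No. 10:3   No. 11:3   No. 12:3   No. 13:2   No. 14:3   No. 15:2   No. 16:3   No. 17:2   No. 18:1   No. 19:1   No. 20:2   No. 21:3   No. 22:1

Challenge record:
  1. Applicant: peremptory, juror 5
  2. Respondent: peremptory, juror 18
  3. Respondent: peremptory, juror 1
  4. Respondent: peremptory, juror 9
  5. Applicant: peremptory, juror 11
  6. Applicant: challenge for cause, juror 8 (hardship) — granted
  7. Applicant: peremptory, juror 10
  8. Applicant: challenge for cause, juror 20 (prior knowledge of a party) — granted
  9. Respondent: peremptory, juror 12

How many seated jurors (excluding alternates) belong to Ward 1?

2

Removed: #1, #5, #8, #9, #10, #11, #12, #18, #20.
Seated jurors 1–12: #2, #3, #4, #6, #7, #13, #14, #15, #16, #17, #19, #21 (alternates #22 not counted).
Of those, in Ward 1: #4, #19 → 2.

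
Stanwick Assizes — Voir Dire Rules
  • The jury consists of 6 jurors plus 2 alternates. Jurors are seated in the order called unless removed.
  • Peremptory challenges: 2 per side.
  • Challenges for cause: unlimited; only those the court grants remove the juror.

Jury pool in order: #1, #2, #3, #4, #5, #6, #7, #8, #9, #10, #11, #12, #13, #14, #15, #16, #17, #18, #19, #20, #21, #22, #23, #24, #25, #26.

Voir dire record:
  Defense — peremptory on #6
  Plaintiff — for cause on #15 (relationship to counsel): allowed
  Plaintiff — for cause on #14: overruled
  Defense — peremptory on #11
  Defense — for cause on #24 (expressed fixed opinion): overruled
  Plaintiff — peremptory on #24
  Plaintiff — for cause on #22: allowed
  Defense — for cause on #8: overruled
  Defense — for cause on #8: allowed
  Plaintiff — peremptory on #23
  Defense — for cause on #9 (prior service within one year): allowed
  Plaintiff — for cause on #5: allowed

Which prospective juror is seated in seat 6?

Removed: #5, #6, #8, #9, #11, #15, #22, #23, #24. (#14 stays — for-cause denied.)
Seating in order: seats 1–6 → #1, #2, #3, #4, #7, #10; alternates → #12, #13.
So seat 6 is #10.

10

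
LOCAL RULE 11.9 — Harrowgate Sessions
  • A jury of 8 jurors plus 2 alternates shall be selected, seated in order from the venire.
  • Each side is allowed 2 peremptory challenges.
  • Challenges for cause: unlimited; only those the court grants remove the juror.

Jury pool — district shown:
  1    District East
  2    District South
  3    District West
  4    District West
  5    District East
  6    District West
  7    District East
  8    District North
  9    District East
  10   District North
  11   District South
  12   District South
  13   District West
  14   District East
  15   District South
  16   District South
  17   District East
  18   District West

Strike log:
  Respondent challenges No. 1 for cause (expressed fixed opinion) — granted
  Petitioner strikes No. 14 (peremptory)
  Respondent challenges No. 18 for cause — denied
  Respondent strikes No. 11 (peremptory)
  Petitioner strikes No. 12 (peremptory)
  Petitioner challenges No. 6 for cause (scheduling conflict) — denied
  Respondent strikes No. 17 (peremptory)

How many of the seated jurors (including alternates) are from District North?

Removed: #1, #11, #12, #14, #17.
Seated (10 incl. alternates): #2, #3, #4, #5, #6, #7, #8, #9, #10, #13.
Of those, in District North: #8, #10 → 2.

2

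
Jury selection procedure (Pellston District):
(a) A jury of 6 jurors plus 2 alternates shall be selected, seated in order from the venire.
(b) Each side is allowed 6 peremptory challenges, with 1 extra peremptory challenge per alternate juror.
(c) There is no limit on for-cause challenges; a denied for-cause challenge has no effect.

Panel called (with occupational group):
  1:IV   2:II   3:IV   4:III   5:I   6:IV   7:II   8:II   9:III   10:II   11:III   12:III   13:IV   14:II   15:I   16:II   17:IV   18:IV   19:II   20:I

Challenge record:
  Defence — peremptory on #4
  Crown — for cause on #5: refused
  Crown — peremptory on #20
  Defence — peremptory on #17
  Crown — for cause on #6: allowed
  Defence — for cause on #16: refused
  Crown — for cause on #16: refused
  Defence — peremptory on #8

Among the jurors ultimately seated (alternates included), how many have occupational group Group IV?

Removed: #4, #6, #8, #17, #20.
Seated (8 incl. alternates): #1, #2, #3, #5, #7, #9, #10, #11.
Of those, in Group IV: #1, #3 → 2.

2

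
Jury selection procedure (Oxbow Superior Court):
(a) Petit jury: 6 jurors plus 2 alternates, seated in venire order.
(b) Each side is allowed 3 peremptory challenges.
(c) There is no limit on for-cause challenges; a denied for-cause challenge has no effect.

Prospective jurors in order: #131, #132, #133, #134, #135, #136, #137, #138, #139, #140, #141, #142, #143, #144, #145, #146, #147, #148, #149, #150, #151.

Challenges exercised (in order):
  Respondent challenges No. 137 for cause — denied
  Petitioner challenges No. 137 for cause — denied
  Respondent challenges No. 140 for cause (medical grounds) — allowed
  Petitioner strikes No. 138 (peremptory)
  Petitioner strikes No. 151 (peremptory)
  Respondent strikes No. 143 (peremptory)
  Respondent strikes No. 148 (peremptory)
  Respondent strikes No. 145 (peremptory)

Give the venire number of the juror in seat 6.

Removed: #138, #140, #143, #145, #148, #151. (#137 stays — for-cause denied.)
Filling seats in venire order through position 6: #131, #132, #133, #134, #135, #136.
So seat 6 is #136.

136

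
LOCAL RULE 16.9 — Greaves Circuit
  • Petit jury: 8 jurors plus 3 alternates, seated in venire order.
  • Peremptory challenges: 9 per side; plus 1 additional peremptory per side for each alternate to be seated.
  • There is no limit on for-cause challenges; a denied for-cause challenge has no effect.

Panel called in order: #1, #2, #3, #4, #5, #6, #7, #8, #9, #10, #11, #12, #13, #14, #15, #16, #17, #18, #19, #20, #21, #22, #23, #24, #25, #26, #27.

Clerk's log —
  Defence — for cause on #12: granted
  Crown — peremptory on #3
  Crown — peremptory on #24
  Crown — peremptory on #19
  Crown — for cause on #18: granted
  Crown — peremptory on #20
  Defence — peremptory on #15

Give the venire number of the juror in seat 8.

9

Removed: #3, #12, #15, #18, #19, #20, #24.
Filling seats in venire order through position 8: #1, #2, #4, #5, #6, #7, #8, #9.
So seat 8 is #9.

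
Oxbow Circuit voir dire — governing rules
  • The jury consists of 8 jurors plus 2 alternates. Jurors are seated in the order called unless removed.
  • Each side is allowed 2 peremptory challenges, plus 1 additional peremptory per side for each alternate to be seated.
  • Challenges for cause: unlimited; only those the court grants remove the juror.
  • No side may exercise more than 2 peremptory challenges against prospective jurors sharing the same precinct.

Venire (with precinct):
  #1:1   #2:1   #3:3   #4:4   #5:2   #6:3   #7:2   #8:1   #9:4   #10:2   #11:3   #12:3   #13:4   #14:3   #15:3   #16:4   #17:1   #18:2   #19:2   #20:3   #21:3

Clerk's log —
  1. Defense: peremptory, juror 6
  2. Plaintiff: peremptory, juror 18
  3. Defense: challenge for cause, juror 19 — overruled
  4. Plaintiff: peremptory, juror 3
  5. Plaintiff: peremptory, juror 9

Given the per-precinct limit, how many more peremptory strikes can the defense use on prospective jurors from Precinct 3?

1

Defense peremptories so far: #6 — 1 of 4 used, 3 left overall.
Against Precinct 3: #6 — 1 used; per-precinct cap 2 leaves 1.
Binding limit: min(3, 1) = 1.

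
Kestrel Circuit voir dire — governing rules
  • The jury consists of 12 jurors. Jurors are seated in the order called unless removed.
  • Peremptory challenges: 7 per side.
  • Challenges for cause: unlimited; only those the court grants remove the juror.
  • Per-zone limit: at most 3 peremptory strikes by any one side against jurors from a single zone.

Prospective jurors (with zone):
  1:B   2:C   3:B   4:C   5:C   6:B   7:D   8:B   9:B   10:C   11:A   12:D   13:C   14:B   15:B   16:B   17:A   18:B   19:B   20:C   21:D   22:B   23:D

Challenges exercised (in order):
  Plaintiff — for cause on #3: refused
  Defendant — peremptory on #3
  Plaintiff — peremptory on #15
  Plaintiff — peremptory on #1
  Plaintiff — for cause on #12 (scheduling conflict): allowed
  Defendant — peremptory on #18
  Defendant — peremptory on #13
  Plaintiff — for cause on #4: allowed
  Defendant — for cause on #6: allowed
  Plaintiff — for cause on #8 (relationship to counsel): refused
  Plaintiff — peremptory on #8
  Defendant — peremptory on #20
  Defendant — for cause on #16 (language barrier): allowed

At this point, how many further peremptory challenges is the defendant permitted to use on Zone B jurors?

1

Defendant peremptories so far: #3, #18, #13, #20 — 4 of 7 used, 3 left overall.
Against Zone B: #3, #18 — 2 used; per-zone cap 3 leaves 1.
Binding limit: min(3, 1) = 1.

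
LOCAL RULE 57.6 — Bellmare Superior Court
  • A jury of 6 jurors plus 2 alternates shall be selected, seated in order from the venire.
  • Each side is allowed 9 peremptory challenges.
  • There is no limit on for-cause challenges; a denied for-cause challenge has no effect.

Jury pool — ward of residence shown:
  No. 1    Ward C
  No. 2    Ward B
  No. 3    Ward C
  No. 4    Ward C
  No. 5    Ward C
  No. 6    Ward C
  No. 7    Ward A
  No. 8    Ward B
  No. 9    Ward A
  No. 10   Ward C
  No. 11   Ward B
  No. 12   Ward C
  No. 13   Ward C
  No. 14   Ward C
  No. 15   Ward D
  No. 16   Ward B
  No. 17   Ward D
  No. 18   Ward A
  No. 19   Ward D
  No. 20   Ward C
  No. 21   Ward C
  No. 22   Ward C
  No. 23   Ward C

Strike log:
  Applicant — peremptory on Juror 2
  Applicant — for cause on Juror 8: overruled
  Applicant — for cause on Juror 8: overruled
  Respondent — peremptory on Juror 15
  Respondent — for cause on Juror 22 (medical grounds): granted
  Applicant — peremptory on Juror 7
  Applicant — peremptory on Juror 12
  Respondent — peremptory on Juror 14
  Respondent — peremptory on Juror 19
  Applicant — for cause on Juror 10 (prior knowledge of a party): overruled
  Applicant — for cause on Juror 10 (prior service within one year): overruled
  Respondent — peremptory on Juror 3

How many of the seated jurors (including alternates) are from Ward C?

Removed: #2, #3, #7, #12, #14, #15, #19, #22.
Seated (8 incl. alternates): #1, #4, #5, #6, #8, #9, #10, #11.
Of those, in Ward C: #1, #4, #5, #6, #10 → 5.

5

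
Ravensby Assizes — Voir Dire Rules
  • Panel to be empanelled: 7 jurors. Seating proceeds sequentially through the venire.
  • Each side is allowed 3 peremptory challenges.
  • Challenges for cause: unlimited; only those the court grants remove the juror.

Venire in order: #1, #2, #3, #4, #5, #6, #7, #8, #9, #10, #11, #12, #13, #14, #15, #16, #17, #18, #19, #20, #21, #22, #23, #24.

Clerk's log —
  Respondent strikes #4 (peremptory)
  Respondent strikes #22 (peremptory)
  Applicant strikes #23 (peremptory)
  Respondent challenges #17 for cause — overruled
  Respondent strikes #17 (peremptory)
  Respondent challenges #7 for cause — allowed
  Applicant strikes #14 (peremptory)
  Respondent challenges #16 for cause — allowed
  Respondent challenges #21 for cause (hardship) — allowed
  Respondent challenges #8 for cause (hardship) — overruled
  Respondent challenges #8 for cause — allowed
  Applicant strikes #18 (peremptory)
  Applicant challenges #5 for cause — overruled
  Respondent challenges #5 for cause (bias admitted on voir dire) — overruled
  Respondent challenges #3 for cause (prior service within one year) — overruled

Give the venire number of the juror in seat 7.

Removed: #4, #7, #8, #14, #16, #17, #18, #21, #22, #23. (#3, #5 stay — for-cause denied.)
Seating in order: seats 1–7 → #1, #2, #3, #5, #6, #9, #10.
So seat 7 is #10.

10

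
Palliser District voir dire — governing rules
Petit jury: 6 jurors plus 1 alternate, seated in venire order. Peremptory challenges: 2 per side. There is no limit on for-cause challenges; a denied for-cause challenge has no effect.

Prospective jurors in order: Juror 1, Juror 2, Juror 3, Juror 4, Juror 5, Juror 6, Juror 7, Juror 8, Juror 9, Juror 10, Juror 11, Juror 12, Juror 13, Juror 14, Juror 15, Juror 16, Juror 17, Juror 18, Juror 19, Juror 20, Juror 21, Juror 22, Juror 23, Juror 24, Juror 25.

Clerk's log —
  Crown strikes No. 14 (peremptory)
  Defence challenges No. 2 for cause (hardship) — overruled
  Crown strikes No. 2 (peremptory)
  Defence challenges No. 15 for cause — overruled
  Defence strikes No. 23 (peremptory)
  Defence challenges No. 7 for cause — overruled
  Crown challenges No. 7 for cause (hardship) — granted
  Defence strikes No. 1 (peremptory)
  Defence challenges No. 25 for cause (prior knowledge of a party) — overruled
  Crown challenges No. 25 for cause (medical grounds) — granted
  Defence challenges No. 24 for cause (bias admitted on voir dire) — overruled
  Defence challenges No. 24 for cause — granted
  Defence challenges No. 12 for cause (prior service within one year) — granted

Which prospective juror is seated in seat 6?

Removed: #1, #2, #7, #12, #14, #23, #24, #25. (#15 stays — for-cause denied.)
Seating in order: seats 1–6 → #3, #4, #5, #6, #8, #9; alternates → #10.
So seat 6 is #9.

9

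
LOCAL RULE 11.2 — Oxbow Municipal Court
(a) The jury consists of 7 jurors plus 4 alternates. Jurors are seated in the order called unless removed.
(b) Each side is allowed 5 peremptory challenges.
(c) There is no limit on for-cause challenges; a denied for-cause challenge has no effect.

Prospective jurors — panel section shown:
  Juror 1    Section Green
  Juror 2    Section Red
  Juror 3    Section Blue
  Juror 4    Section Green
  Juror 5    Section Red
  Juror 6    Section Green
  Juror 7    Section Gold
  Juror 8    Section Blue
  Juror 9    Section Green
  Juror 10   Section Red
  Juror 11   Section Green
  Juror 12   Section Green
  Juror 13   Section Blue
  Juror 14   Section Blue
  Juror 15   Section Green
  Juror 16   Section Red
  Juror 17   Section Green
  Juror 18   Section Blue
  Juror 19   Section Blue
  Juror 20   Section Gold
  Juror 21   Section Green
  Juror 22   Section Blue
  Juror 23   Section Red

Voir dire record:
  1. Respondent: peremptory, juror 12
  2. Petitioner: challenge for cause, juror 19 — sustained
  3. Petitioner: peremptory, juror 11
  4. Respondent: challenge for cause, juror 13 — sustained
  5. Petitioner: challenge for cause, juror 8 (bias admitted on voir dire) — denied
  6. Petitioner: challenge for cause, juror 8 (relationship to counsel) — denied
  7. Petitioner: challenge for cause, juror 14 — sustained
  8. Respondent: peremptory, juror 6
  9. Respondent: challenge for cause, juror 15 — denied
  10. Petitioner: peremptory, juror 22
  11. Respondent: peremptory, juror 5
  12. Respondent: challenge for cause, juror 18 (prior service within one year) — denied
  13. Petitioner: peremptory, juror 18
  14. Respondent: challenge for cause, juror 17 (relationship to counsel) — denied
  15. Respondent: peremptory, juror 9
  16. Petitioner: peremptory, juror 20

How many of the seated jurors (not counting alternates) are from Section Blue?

Removed: #5, #6, #9, #11, #12, #13, #14, #18, #19, #20, #22.
Seated jurors 1–7: #1, #2, #3, #4, #7, #8, #10 (alternates #15, #16, #17, #21 not counted).
Of those, in Section Blue: #3, #8 → 2.

2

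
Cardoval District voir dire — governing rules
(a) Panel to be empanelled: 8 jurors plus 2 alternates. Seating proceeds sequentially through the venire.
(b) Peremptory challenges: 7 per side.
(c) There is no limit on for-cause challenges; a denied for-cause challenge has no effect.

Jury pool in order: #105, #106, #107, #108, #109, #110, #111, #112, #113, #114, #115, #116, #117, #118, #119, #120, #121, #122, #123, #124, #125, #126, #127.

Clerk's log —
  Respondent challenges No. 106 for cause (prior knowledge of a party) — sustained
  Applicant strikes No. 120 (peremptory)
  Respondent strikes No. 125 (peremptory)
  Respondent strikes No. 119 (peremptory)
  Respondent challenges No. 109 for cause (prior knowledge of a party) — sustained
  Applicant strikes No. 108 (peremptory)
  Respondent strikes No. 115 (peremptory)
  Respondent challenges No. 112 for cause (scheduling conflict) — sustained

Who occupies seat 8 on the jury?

117

Removed: #106, #108, #109, #112, #115, #119, #120, #125.
Filling seats in venire order through position 8: #105, #107, #110, #111, #113, #114, #116, #117.
So seat 8 is #117.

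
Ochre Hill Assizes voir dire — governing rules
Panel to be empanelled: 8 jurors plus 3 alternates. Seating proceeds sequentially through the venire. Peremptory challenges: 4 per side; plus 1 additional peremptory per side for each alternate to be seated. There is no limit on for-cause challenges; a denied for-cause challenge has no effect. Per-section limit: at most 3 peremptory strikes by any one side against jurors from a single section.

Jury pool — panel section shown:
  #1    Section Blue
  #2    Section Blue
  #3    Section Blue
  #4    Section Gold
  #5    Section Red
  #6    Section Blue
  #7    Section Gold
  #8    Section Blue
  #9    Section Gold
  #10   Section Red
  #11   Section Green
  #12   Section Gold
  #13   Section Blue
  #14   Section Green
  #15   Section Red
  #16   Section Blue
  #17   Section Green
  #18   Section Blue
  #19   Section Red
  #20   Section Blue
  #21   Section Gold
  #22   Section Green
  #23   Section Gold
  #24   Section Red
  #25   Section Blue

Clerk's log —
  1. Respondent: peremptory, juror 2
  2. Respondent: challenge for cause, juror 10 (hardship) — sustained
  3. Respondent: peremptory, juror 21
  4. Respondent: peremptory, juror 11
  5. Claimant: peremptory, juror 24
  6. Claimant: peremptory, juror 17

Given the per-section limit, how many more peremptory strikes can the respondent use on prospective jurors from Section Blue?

Respondent peremptories so far: #2, #21, #11 — 3 of 7 used, 4 left overall.
Against Section Blue: #2 — 1 used; per-section cap 3 leaves 2.
Binding limit: min(4, 2) = 2.

2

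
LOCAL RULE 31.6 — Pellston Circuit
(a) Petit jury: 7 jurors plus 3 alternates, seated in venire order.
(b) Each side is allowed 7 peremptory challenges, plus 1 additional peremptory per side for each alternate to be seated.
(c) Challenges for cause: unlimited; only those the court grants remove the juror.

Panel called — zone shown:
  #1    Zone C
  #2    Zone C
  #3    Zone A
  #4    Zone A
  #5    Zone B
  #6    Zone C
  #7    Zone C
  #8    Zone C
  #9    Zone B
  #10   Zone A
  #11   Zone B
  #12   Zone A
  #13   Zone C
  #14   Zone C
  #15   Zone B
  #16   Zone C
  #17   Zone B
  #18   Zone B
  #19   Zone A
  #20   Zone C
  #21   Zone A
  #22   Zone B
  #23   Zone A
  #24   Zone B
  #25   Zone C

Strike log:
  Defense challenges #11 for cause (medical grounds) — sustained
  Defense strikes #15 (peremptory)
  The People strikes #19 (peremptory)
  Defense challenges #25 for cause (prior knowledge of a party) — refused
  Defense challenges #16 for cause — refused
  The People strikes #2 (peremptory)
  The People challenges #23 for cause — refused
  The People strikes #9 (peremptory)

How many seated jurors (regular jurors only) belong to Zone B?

Removed: #2, #9, #11, #15, #19.
Seated jurors 1–7: #1, #3, #4, #5, #6, #7, #8 (alternates #10, #12, #13 not counted).
Of those, in Zone B: #5 → 1.

1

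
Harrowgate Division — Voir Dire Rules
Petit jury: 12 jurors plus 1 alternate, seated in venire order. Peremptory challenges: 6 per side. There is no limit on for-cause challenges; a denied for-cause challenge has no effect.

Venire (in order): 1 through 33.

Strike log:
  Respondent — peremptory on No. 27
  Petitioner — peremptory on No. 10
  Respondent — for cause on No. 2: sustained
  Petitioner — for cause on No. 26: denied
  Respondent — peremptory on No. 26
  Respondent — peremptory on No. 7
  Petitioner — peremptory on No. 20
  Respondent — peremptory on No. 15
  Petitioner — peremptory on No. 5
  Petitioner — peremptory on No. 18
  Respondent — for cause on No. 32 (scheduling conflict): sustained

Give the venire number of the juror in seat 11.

Removed: #2, #5, #7, #10, #15, #18, #20, #26, #27, #32.
Seating in order: seats 1–12 → #1, #3, #4, #6, #8, #9, #11, #12, #13, #14, #16, #17; alternates → #19.
So seat 11 is #16.

16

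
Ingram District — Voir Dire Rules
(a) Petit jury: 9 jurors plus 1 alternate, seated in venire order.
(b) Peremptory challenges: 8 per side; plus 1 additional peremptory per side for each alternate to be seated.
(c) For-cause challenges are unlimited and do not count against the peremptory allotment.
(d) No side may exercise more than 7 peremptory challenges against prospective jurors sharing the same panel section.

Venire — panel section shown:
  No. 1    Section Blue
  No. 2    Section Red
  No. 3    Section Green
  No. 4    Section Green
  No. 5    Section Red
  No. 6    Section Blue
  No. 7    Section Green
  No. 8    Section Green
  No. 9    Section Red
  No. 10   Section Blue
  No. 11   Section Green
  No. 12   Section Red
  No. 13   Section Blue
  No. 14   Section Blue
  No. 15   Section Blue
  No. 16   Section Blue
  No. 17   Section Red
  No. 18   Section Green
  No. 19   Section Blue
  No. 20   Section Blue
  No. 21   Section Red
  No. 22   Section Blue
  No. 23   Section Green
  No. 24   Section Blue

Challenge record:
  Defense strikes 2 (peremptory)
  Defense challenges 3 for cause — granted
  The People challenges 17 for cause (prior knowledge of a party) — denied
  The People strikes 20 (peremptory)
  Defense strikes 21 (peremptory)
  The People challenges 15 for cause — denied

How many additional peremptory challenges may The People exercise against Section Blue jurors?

The People peremptories so far: #20 — 1 of 9 used, 8 left overall.
Against Section Blue: #20 — 1 used; per-section cap 7 leaves 6.
Binding limit: min(8, 6) = 6.

6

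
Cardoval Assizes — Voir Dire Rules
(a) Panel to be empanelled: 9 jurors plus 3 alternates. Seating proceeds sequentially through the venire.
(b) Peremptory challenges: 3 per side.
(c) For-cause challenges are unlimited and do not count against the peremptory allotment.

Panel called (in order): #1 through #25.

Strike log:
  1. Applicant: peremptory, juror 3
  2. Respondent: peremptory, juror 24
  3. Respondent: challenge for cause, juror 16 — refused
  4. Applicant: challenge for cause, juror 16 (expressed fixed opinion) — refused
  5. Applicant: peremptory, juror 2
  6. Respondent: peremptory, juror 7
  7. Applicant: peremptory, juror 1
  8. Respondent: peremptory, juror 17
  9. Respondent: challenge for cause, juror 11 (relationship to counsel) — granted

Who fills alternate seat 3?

Removed: #1, #2, #3, #7, #11, #17, #24. (#16 stays — for-cause denied.)
Seating in order: seats 1–9 → #4, #5, #6, #8, #9, #10, #12, #13, #14; alternates → #15, #16, #18.
So alternate 3 is #18.

18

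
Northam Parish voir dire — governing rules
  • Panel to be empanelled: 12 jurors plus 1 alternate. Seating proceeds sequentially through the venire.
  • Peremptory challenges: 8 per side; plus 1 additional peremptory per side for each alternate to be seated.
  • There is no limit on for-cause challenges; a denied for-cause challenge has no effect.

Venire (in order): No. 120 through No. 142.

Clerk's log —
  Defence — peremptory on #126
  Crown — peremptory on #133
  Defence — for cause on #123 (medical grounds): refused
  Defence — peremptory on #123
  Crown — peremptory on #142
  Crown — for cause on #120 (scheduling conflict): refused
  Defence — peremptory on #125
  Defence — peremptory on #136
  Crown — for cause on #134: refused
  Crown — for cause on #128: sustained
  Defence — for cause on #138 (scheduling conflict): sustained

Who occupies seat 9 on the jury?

132

Removed: #123, #125, #126, #128, #133, #136, #138, #142. (#120, #134 stay — for-cause denied.)
Seating in order: seats 1–12 → #120, #121, #122, #124, #127, #129, #130, #131, #132, #134, #135, #137; alternates → #139.
So seat 9 is #132.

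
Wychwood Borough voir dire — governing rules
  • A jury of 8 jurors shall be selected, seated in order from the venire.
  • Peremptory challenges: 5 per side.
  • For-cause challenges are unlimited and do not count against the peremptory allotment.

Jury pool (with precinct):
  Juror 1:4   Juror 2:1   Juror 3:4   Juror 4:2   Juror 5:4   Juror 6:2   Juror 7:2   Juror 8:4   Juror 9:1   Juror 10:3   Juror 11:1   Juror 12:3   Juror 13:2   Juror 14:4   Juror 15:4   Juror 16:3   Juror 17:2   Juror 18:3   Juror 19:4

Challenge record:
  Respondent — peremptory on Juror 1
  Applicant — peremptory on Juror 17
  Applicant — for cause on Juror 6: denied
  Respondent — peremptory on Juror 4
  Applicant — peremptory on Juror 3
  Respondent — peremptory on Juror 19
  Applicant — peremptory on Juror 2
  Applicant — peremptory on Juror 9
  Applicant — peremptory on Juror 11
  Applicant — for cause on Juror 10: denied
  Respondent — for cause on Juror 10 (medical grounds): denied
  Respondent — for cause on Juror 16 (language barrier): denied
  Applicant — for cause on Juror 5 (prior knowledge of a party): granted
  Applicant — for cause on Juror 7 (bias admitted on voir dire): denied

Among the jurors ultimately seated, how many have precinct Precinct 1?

Removed: #1, #2, #3, #4, #5, #9, #11, #17, #19.
Seated jurors 1–8: #6, #7, #8, #10, #12, #13, #14, #15.
None of those are in Precinct 1 → 0.

0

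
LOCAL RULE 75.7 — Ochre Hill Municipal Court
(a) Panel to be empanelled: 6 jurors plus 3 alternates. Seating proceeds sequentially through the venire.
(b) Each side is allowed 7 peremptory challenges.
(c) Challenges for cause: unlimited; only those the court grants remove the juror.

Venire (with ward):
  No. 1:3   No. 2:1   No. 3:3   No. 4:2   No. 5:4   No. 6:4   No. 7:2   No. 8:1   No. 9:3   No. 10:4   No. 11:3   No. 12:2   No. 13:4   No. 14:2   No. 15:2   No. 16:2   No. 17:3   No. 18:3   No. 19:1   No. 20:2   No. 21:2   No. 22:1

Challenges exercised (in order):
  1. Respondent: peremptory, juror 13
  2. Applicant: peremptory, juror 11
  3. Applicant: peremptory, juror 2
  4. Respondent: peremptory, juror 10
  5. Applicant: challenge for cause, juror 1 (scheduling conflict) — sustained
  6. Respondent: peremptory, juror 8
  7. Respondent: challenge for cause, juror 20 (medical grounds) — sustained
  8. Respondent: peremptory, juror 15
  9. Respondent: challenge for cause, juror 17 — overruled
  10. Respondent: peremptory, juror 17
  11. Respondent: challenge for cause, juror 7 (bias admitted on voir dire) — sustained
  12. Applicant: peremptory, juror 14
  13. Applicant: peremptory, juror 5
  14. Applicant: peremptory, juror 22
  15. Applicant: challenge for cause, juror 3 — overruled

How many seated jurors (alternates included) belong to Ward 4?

1

Removed: #1, #2, #5, #7, #8, #10, #11, #13, #14, #15, #17, #20, #22.
Seated (9 incl. alternates): #3, #4, #6, #9, #12, #16, #18, #19, #21.
Of those, in Ward 4: #6 → 1.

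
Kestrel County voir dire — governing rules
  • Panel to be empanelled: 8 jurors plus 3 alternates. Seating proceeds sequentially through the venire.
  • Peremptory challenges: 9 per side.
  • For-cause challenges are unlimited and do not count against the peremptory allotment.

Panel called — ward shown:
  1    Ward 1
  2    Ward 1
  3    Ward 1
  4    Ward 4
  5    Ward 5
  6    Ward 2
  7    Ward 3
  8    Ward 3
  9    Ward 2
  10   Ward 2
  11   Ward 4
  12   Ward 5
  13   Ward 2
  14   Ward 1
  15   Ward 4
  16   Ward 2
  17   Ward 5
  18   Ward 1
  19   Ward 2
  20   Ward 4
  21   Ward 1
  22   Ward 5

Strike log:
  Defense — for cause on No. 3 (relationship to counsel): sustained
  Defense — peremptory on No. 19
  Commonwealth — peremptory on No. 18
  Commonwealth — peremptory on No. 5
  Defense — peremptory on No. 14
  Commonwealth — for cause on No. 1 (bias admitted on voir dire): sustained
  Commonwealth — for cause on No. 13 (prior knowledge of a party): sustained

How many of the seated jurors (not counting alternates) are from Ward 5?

Removed: #1, #3, #5, #13, #14, #18, #19.
Seated jurors 1–8: #2, #4, #6, #7, #8, #9, #10, #11 (alternates #12, #15, #16 not counted).
None of those are in Ward 5 → 0.

0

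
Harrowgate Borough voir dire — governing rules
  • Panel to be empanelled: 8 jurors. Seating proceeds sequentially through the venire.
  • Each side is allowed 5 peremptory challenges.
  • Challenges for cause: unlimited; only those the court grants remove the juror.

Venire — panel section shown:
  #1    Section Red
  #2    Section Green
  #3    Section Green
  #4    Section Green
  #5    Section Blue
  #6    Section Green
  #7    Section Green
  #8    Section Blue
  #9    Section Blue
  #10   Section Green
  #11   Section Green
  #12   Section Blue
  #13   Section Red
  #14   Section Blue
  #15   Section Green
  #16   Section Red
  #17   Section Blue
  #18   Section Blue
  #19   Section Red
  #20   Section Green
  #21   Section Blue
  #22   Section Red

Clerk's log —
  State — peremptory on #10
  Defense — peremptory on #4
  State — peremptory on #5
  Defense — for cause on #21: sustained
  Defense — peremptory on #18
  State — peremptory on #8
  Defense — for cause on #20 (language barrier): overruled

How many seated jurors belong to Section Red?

1

Removed: #4, #5, #8, #10, #18, #21.
Seated jurors 1–8: #1, #2, #3, #6, #7, #9, #11, #12.
Of those, in Section Red: #1 → 1.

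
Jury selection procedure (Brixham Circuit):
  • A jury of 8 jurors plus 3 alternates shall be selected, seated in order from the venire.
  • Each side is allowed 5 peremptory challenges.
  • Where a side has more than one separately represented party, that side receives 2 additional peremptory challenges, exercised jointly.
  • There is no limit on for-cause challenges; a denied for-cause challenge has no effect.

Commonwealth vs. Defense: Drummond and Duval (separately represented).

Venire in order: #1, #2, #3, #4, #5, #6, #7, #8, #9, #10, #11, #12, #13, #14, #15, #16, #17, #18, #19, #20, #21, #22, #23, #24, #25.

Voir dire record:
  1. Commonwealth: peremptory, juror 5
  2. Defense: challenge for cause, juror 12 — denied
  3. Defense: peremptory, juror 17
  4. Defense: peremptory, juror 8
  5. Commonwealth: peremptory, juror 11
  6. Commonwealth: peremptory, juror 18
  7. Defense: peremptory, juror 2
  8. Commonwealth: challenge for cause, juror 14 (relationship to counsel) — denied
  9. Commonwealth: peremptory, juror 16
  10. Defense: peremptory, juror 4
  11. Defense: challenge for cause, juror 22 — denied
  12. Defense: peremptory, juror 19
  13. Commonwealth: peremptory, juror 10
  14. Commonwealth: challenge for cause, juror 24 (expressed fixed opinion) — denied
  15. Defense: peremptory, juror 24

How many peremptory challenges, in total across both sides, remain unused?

Commonwealth allotment: 5. Defense allotment: 5 base + 2 multi-party = 7.
Commonwealth peremptories used: #5, #11, #18, #16, #10 — 5 (for-cause on #14, #24 don't count).
Defense peremptories used: #17, #8, #2, #4, #19, #24 — 6 (for-cause on #12, #22 don't count).
Remaining: (5 − 5) + (7 − 6) = 1.

1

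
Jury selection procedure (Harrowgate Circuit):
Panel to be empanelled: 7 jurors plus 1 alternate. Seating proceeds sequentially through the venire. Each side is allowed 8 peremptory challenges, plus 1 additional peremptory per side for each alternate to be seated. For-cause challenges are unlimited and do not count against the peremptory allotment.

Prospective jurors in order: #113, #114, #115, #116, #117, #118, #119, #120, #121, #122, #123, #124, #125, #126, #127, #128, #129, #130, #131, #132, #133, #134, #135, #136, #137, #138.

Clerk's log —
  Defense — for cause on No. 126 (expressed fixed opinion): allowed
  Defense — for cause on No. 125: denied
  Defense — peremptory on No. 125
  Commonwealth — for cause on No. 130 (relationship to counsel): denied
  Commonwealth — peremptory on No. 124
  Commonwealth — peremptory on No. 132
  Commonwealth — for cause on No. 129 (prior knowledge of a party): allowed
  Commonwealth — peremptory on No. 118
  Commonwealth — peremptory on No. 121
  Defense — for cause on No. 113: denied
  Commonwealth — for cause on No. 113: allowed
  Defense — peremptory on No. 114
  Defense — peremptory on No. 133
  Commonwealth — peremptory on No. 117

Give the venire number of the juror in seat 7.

Removed: #113, #114, #117, #118, #121, #124, #125, #126, #129, #132, #133. (#130 stays — for-cause denied.)
Filling seats in venire order through position 7: #115, #116, #119, #120, #122, #123, #127.
So seat 7 is #127.

127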